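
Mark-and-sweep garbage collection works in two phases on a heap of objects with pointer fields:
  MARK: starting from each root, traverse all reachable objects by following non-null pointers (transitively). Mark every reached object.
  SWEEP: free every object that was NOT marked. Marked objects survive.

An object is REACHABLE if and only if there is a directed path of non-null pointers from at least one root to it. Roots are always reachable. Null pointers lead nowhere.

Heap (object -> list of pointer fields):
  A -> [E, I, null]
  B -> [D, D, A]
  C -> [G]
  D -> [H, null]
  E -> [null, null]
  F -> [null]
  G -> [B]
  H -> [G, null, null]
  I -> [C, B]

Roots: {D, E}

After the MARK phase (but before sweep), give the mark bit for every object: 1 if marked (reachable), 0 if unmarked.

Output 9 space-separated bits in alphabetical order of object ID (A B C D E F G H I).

Roots: D E
Mark D: refs=H null, marked=D
Mark E: refs=null null, marked=D E
Mark H: refs=G null null, marked=D E H
Mark G: refs=B, marked=D E G H
Mark B: refs=D D A, marked=B D E G H
Mark A: refs=E I null, marked=A B D E G H
Mark I: refs=C B, marked=A B D E G H I
Mark C: refs=G, marked=A B C D E G H I
Unmarked (collected): F

Answer: 1 1 1 1 1 0 1 1 1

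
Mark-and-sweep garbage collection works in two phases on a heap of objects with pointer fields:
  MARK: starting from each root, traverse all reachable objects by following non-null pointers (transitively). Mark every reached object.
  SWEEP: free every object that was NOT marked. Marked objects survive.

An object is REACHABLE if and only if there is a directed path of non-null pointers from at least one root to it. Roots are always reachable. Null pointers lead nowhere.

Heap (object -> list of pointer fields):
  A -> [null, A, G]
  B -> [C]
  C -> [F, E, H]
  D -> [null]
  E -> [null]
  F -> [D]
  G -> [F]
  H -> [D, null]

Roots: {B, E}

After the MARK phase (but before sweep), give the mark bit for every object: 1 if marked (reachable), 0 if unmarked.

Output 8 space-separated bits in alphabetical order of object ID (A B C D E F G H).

Answer: 0 1 1 1 1 1 0 1

Derivation:
Roots: B E
Mark B: refs=C, marked=B
Mark E: refs=null, marked=B E
Mark C: refs=F E H, marked=B C E
Mark F: refs=D, marked=B C E F
Mark H: refs=D null, marked=B C E F H
Mark D: refs=null, marked=B C D E F H
Unmarked (collected): A G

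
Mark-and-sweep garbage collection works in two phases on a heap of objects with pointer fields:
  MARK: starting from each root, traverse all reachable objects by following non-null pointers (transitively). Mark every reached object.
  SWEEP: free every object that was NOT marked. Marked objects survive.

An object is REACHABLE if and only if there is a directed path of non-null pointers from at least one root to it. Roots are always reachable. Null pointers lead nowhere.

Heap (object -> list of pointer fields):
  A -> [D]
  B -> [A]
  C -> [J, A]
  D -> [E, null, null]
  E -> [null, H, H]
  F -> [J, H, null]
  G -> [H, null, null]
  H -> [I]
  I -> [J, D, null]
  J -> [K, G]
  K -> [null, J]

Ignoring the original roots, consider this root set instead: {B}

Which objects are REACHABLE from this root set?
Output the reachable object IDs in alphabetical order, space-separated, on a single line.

Roots: B
Mark B: refs=A, marked=B
Mark A: refs=D, marked=A B
Mark D: refs=E null null, marked=A B D
Mark E: refs=null H H, marked=A B D E
Mark H: refs=I, marked=A B D E H
Mark I: refs=J D null, marked=A B D E H I
Mark J: refs=K G, marked=A B D E H I J
Mark K: refs=null J, marked=A B D E H I J K
Mark G: refs=H null null, marked=A B D E G H I J K
Unmarked (collected): C F

Answer: A B D E G H I J K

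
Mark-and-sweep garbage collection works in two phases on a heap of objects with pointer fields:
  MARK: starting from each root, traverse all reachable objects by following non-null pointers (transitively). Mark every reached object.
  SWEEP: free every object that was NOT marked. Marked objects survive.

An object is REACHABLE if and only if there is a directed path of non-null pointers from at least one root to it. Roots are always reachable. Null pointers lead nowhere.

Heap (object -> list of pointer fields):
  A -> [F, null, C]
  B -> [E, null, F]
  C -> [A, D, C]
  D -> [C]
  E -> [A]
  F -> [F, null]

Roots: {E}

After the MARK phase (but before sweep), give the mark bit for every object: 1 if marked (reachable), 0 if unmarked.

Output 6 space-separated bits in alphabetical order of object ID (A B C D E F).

Roots: E
Mark E: refs=A, marked=E
Mark A: refs=F null C, marked=A E
Mark F: refs=F null, marked=A E F
Mark C: refs=A D C, marked=A C E F
Mark D: refs=C, marked=A C D E F
Unmarked (collected): B

Answer: 1 0 1 1 1 1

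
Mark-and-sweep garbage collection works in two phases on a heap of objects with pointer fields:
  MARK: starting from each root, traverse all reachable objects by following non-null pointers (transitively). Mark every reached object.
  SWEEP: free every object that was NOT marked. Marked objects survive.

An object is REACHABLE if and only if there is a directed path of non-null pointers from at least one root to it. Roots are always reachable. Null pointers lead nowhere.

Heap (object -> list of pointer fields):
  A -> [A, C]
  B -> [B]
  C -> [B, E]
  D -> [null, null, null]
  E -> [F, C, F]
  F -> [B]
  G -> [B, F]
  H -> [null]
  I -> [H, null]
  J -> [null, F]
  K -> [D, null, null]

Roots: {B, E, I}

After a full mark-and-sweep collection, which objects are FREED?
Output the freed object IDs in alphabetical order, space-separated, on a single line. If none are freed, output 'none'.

Roots: B E I
Mark B: refs=B, marked=B
Mark E: refs=F C F, marked=B E
Mark I: refs=H null, marked=B E I
Mark F: refs=B, marked=B E F I
Mark C: refs=B E, marked=B C E F I
Mark H: refs=null, marked=B C E F H I
Unmarked (collected): A D G J K

Answer: A D G J K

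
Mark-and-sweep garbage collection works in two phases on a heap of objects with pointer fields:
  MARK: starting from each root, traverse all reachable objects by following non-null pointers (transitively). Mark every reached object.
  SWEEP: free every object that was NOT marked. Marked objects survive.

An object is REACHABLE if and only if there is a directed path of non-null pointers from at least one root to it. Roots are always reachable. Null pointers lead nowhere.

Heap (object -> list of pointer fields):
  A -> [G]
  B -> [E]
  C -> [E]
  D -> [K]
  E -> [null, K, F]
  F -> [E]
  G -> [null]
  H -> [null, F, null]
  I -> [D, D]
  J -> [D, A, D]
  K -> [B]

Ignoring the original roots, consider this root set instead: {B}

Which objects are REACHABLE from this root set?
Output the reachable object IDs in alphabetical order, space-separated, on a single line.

Roots: B
Mark B: refs=E, marked=B
Mark E: refs=null K F, marked=B E
Mark K: refs=B, marked=B E K
Mark F: refs=E, marked=B E F K
Unmarked (collected): A C D G H I J

Answer: B E F K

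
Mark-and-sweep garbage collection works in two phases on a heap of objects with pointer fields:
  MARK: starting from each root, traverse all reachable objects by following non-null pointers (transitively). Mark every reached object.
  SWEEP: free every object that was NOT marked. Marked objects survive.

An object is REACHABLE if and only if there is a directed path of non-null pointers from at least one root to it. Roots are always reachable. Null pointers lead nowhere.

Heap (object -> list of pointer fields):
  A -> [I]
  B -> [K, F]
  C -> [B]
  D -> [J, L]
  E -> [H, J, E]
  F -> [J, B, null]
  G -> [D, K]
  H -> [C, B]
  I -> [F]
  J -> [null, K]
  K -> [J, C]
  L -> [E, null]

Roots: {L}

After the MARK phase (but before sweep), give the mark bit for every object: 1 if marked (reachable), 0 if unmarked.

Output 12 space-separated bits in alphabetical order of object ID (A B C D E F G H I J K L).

Roots: L
Mark L: refs=E null, marked=L
Mark E: refs=H J E, marked=E L
Mark H: refs=C B, marked=E H L
Mark J: refs=null K, marked=E H J L
Mark C: refs=B, marked=C E H J L
Mark B: refs=K F, marked=B C E H J L
Mark K: refs=J C, marked=B C E H J K L
Mark F: refs=J B null, marked=B C E F H J K L
Unmarked (collected): A D G I

Answer: 0 1 1 0 1 1 0 1 0 1 1 1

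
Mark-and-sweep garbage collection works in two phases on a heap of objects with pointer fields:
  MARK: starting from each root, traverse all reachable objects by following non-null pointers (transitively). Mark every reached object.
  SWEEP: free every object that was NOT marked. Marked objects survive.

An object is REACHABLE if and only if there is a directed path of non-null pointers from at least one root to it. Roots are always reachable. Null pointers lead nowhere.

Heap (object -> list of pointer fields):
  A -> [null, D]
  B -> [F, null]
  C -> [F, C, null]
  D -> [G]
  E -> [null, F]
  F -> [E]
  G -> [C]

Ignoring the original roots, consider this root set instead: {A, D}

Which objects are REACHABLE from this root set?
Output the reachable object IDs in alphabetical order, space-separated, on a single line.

Roots: A D
Mark A: refs=null D, marked=A
Mark D: refs=G, marked=A D
Mark G: refs=C, marked=A D G
Mark C: refs=F C null, marked=A C D G
Mark F: refs=E, marked=A C D F G
Mark E: refs=null F, marked=A C D E F G
Unmarked (collected): B

Answer: A C D E F G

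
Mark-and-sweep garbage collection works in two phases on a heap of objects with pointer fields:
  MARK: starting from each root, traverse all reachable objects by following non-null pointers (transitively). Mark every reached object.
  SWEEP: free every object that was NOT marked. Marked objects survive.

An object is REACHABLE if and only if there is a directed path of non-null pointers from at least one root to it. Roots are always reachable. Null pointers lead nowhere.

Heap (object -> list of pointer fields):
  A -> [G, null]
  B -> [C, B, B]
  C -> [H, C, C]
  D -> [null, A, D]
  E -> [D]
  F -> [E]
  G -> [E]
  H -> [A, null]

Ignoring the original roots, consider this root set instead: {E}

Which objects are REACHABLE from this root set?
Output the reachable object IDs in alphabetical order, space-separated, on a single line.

Answer: A D E G

Derivation:
Roots: E
Mark E: refs=D, marked=E
Mark D: refs=null A D, marked=D E
Mark A: refs=G null, marked=A D E
Mark G: refs=E, marked=A D E G
Unmarked (collected): B C F H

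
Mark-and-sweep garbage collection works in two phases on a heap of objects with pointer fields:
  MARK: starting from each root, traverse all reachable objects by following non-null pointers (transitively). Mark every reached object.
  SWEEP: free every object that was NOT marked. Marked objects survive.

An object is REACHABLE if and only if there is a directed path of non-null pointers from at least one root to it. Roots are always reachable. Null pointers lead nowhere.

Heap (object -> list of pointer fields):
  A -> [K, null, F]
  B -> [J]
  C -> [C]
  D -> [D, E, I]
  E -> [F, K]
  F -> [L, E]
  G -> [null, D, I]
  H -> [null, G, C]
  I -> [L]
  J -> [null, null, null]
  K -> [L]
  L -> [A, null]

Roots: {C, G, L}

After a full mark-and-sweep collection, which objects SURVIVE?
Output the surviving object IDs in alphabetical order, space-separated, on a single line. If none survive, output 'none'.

Roots: C G L
Mark C: refs=C, marked=C
Mark G: refs=null D I, marked=C G
Mark L: refs=A null, marked=C G L
Mark D: refs=D E I, marked=C D G L
Mark I: refs=L, marked=C D G I L
Mark A: refs=K null F, marked=A C D G I L
Mark E: refs=F K, marked=A C D E G I L
Mark K: refs=L, marked=A C D E G I K L
Mark F: refs=L E, marked=A C D E F G I K L
Unmarked (collected): B H J

Answer: A C D E F G I K L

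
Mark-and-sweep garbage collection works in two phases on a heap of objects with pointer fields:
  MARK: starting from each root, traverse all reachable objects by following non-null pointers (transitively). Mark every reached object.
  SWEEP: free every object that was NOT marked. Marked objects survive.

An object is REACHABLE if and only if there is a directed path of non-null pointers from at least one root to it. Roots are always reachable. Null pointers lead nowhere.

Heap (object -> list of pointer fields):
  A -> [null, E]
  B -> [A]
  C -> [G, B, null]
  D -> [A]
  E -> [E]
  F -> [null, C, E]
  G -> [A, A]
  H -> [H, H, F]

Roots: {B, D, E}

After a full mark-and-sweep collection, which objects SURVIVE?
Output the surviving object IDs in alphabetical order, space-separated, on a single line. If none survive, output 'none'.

Roots: B D E
Mark B: refs=A, marked=B
Mark D: refs=A, marked=B D
Mark E: refs=E, marked=B D E
Mark A: refs=null E, marked=A B D E
Unmarked (collected): C F G H

Answer: A B D E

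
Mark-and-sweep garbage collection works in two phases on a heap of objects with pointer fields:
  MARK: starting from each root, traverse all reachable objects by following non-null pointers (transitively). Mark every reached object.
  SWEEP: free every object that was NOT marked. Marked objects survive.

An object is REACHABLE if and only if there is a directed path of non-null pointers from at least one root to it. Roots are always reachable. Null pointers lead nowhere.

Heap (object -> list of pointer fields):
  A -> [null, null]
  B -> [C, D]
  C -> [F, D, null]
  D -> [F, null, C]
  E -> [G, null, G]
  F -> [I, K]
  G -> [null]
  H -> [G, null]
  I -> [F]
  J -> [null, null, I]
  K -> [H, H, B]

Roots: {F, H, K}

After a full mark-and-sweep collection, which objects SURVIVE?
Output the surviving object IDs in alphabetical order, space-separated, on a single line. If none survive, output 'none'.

Answer: B C D F G H I K

Derivation:
Roots: F H K
Mark F: refs=I K, marked=F
Mark H: refs=G null, marked=F H
Mark K: refs=H H B, marked=F H K
Mark I: refs=F, marked=F H I K
Mark G: refs=null, marked=F G H I K
Mark B: refs=C D, marked=B F G H I K
Mark C: refs=F D null, marked=B C F G H I K
Mark D: refs=F null C, marked=B C D F G H I K
Unmarked (collected): A E J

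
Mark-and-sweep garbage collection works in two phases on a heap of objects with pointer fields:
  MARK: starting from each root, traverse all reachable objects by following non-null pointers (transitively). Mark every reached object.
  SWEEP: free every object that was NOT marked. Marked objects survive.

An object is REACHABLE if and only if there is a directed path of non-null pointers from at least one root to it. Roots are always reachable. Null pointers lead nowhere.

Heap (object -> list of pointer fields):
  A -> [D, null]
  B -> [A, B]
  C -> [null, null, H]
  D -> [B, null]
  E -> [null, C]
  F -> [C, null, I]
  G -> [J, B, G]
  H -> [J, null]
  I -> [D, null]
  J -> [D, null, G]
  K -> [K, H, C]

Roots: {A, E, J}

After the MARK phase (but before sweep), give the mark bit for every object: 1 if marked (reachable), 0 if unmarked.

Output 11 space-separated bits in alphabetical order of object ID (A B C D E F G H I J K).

Roots: A E J
Mark A: refs=D null, marked=A
Mark E: refs=null C, marked=A E
Mark J: refs=D null G, marked=A E J
Mark D: refs=B null, marked=A D E J
Mark C: refs=null null H, marked=A C D E J
Mark G: refs=J B G, marked=A C D E G J
Mark B: refs=A B, marked=A B C D E G J
Mark H: refs=J null, marked=A B C D E G H J
Unmarked (collected): F I K

Answer: 1 1 1 1 1 0 1 1 0 1 0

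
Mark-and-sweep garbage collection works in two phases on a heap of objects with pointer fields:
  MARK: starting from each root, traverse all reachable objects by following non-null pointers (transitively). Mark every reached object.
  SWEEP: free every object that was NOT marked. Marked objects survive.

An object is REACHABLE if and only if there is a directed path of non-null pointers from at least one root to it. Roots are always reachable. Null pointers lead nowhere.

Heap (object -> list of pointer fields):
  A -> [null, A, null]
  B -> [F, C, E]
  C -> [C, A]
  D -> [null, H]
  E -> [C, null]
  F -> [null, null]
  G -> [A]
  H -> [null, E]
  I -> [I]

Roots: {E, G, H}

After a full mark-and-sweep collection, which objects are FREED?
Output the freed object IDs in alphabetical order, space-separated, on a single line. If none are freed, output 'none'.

Answer: B D F I

Derivation:
Roots: E G H
Mark E: refs=C null, marked=E
Mark G: refs=A, marked=E G
Mark H: refs=null E, marked=E G H
Mark C: refs=C A, marked=C E G H
Mark A: refs=null A null, marked=A C E G H
Unmarked (collected): B D F I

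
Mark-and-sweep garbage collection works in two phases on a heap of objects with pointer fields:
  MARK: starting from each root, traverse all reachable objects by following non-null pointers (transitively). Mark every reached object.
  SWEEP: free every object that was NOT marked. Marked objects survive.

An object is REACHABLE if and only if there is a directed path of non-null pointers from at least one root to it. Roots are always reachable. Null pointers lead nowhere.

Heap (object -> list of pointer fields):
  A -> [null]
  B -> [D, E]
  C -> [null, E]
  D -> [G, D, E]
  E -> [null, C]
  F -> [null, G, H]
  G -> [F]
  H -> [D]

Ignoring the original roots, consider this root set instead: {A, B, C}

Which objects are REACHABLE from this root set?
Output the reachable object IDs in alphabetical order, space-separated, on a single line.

Roots: A B C
Mark A: refs=null, marked=A
Mark B: refs=D E, marked=A B
Mark C: refs=null E, marked=A B C
Mark D: refs=G D E, marked=A B C D
Mark E: refs=null C, marked=A B C D E
Mark G: refs=F, marked=A B C D E G
Mark F: refs=null G H, marked=A B C D E F G
Mark H: refs=D, marked=A B C D E F G H
Unmarked (collected): (none)

Answer: A B C D E F G H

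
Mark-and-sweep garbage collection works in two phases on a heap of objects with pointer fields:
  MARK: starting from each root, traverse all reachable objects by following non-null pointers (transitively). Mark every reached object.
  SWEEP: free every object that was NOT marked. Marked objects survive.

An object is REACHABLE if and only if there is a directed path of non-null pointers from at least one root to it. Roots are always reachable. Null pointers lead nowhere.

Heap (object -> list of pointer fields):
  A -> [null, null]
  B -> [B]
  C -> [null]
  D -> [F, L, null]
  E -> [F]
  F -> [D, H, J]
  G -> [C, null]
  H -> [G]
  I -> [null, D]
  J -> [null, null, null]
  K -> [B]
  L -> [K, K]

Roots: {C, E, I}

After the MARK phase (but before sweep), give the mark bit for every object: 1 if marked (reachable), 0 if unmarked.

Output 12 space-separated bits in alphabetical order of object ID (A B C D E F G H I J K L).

Roots: C E I
Mark C: refs=null, marked=C
Mark E: refs=F, marked=C E
Mark I: refs=null D, marked=C E I
Mark F: refs=D H J, marked=C E F I
Mark D: refs=F L null, marked=C D E F I
Mark H: refs=G, marked=C D E F H I
Mark J: refs=null null null, marked=C D E F H I J
Mark L: refs=K K, marked=C D E F H I J L
Mark G: refs=C null, marked=C D E F G H I J L
Mark K: refs=B, marked=C D E F G H I J K L
Mark B: refs=B, marked=B C D E F G H I J K L
Unmarked (collected): A

Answer: 0 1 1 1 1 1 1 1 1 1 1 1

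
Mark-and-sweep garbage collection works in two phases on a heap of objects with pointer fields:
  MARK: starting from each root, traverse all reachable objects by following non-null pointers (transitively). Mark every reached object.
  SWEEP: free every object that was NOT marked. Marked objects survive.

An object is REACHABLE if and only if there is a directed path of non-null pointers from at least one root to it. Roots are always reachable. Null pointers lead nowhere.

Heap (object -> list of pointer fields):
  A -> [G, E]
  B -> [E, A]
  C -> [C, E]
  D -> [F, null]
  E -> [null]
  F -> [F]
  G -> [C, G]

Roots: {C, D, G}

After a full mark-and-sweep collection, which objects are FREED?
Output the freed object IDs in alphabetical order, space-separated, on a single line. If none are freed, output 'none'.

Answer: A B

Derivation:
Roots: C D G
Mark C: refs=C E, marked=C
Mark D: refs=F null, marked=C D
Mark G: refs=C G, marked=C D G
Mark E: refs=null, marked=C D E G
Mark F: refs=F, marked=C D E F G
Unmarked (collected): A B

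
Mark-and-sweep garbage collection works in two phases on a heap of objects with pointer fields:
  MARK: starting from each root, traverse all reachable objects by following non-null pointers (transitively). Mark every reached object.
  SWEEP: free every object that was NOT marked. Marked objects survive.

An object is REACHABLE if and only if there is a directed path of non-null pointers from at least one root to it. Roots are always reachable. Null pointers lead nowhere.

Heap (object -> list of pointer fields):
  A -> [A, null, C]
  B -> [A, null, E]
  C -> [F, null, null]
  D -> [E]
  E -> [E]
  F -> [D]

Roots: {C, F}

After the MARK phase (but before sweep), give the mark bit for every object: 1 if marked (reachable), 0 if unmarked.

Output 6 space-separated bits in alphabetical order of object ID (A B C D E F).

Roots: C F
Mark C: refs=F null null, marked=C
Mark F: refs=D, marked=C F
Mark D: refs=E, marked=C D F
Mark E: refs=E, marked=C D E F
Unmarked (collected): A B

Answer: 0 0 1 1 1 1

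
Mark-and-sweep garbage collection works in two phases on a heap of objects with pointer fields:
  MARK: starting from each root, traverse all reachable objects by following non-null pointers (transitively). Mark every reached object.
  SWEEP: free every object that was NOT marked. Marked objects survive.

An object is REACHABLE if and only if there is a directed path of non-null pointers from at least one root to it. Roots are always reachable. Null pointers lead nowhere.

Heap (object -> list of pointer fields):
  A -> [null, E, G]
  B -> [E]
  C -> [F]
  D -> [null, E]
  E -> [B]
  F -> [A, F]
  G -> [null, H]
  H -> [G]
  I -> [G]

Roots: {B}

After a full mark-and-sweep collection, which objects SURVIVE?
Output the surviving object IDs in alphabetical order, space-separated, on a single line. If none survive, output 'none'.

Roots: B
Mark B: refs=E, marked=B
Mark E: refs=B, marked=B E
Unmarked (collected): A C D F G H I

Answer: B E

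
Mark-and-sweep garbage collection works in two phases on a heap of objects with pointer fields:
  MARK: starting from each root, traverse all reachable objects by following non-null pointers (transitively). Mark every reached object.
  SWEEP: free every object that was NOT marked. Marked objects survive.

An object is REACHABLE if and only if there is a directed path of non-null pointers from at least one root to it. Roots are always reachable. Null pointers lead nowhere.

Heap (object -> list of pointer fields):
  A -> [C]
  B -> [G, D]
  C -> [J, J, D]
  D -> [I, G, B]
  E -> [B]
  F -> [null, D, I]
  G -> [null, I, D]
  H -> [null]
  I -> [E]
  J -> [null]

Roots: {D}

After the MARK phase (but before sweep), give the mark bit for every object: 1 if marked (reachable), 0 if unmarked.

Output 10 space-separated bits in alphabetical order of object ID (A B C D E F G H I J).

Roots: D
Mark D: refs=I G B, marked=D
Mark I: refs=E, marked=D I
Mark G: refs=null I D, marked=D G I
Mark B: refs=G D, marked=B D G I
Mark E: refs=B, marked=B D E G I
Unmarked (collected): A C F H J

Answer: 0 1 0 1 1 0 1 0 1 0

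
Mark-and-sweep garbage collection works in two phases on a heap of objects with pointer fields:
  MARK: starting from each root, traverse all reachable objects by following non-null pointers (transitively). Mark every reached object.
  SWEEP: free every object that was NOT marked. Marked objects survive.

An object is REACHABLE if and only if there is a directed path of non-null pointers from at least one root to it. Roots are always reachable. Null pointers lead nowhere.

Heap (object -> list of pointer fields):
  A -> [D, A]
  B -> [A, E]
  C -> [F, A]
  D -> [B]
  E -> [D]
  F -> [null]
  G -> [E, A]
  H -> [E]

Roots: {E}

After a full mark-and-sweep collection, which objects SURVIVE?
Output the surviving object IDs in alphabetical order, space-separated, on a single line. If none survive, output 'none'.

Answer: A B D E

Derivation:
Roots: E
Mark E: refs=D, marked=E
Mark D: refs=B, marked=D E
Mark B: refs=A E, marked=B D E
Mark A: refs=D A, marked=A B D E
Unmarked (collected): C F G H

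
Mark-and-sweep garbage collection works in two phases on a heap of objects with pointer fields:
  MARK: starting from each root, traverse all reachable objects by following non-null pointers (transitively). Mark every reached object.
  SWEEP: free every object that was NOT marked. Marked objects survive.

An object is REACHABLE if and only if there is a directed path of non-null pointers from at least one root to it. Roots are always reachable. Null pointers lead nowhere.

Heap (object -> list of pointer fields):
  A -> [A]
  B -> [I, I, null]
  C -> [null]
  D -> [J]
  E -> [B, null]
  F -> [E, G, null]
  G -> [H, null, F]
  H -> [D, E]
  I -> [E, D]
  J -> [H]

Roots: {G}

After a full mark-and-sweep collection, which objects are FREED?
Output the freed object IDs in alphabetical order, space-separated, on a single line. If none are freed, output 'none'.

Answer: A C

Derivation:
Roots: G
Mark G: refs=H null F, marked=G
Mark H: refs=D E, marked=G H
Mark F: refs=E G null, marked=F G H
Mark D: refs=J, marked=D F G H
Mark E: refs=B null, marked=D E F G H
Mark J: refs=H, marked=D E F G H J
Mark B: refs=I I null, marked=B D E F G H J
Mark I: refs=E D, marked=B D E F G H I J
Unmarked (collected): A C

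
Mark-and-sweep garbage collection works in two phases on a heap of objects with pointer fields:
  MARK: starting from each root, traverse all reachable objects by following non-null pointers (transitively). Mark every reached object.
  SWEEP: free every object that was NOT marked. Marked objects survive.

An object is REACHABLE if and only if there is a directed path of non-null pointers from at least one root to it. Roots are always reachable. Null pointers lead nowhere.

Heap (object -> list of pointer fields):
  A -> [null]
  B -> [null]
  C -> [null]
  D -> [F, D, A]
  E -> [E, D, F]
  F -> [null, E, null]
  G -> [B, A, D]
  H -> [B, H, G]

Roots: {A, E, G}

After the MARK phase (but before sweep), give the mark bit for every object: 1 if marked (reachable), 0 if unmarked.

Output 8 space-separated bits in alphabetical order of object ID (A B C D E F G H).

Answer: 1 1 0 1 1 1 1 0

Derivation:
Roots: A E G
Mark A: refs=null, marked=A
Mark E: refs=E D F, marked=A E
Mark G: refs=B A D, marked=A E G
Mark D: refs=F D A, marked=A D E G
Mark F: refs=null E null, marked=A D E F G
Mark B: refs=null, marked=A B D E F G
Unmarked (collected): C H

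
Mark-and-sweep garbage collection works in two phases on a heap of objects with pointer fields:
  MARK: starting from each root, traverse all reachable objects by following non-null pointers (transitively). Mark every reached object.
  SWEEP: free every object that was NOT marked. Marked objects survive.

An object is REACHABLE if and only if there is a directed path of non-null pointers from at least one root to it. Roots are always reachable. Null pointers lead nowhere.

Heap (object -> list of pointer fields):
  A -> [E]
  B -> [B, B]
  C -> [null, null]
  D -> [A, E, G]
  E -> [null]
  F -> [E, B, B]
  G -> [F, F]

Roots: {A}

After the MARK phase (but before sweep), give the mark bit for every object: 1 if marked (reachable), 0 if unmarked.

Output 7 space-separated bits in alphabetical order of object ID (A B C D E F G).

Answer: 1 0 0 0 1 0 0

Derivation:
Roots: A
Mark A: refs=E, marked=A
Mark E: refs=null, marked=A E
Unmarked (collected): B C D F G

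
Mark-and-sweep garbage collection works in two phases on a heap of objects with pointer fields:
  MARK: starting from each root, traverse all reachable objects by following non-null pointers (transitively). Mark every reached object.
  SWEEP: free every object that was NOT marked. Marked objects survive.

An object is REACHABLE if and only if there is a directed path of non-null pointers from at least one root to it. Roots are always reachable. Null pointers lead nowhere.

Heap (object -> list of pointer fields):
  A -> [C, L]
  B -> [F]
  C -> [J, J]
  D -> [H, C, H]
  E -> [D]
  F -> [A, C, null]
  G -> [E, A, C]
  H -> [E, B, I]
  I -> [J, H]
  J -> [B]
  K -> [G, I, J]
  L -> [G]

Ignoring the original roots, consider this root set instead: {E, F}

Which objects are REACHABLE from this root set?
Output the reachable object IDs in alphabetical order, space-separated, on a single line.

Roots: E F
Mark E: refs=D, marked=E
Mark F: refs=A C null, marked=E F
Mark D: refs=H C H, marked=D E F
Mark A: refs=C L, marked=A D E F
Mark C: refs=J J, marked=A C D E F
Mark H: refs=E B I, marked=A C D E F H
Mark L: refs=G, marked=A C D E F H L
Mark J: refs=B, marked=A C D E F H J L
Mark B: refs=F, marked=A B C D E F H J L
Mark I: refs=J H, marked=A B C D E F H I J L
Mark G: refs=E A C, marked=A B C D E F G H I J L
Unmarked (collected): K

Answer: A B C D E F G H I J L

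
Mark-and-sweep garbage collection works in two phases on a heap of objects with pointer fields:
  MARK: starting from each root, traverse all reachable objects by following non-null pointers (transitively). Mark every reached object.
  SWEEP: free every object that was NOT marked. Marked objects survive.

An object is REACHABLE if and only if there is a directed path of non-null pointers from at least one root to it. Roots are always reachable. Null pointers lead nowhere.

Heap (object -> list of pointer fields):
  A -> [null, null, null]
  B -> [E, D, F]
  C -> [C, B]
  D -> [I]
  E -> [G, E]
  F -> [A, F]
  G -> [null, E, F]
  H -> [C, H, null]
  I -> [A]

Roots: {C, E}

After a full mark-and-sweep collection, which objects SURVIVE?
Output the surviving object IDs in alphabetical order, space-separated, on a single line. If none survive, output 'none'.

Roots: C E
Mark C: refs=C B, marked=C
Mark E: refs=G E, marked=C E
Mark B: refs=E D F, marked=B C E
Mark G: refs=null E F, marked=B C E G
Mark D: refs=I, marked=B C D E G
Mark F: refs=A F, marked=B C D E F G
Mark I: refs=A, marked=B C D E F G I
Mark A: refs=null null null, marked=A B C D E F G I
Unmarked (collected): H

Answer: A B C D E F G I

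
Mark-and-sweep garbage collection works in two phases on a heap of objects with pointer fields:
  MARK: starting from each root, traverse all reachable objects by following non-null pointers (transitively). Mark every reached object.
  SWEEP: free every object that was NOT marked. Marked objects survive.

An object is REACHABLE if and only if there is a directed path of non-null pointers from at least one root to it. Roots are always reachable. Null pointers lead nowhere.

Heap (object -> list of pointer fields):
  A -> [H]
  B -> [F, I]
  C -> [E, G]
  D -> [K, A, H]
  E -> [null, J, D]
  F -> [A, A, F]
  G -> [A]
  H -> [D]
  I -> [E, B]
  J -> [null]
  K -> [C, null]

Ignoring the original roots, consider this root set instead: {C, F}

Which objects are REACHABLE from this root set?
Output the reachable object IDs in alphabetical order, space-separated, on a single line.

Roots: C F
Mark C: refs=E G, marked=C
Mark F: refs=A A F, marked=C F
Mark E: refs=null J D, marked=C E F
Mark G: refs=A, marked=C E F G
Mark A: refs=H, marked=A C E F G
Mark J: refs=null, marked=A C E F G J
Mark D: refs=K A H, marked=A C D E F G J
Mark H: refs=D, marked=A C D E F G H J
Mark K: refs=C null, marked=A C D E F G H J K
Unmarked (collected): B I

Answer: A C D E F G H J K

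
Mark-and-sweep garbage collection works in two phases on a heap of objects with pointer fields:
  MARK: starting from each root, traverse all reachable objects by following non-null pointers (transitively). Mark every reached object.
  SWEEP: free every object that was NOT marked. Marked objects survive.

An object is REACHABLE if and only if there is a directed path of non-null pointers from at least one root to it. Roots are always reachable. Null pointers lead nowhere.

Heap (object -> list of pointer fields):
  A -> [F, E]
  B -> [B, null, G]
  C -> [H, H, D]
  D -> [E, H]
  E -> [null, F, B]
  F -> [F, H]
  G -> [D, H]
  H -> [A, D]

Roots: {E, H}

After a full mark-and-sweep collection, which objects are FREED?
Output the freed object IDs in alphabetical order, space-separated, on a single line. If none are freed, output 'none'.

Roots: E H
Mark E: refs=null F B, marked=E
Mark H: refs=A D, marked=E H
Mark F: refs=F H, marked=E F H
Mark B: refs=B null G, marked=B E F H
Mark A: refs=F E, marked=A B E F H
Mark D: refs=E H, marked=A B D E F H
Mark G: refs=D H, marked=A B D E F G H
Unmarked (collected): C

Answer: C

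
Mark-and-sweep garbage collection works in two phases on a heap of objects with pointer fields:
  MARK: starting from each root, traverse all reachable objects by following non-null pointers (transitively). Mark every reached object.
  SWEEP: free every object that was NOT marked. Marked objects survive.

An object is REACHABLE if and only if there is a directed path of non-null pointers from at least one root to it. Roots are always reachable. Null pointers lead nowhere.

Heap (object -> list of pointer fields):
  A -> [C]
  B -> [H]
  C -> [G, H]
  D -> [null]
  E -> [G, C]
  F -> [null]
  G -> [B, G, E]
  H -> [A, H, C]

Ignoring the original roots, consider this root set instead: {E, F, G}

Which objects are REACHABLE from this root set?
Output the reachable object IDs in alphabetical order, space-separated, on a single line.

Answer: A B C E F G H

Derivation:
Roots: E F G
Mark E: refs=G C, marked=E
Mark F: refs=null, marked=E F
Mark G: refs=B G E, marked=E F G
Mark C: refs=G H, marked=C E F G
Mark B: refs=H, marked=B C E F G
Mark H: refs=A H C, marked=B C E F G H
Mark A: refs=C, marked=A B C E F G H
Unmarked (collected): D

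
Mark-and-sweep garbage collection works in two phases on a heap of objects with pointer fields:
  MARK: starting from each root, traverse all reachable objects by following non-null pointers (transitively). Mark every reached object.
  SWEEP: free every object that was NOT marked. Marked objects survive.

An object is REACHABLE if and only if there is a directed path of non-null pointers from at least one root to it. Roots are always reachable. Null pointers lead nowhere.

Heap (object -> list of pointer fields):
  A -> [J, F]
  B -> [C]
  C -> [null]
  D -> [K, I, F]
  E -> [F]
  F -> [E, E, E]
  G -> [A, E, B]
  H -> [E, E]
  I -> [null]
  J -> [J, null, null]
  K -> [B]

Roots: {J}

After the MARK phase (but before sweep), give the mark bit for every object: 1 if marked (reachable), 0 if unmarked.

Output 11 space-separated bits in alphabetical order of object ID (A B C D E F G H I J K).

Roots: J
Mark J: refs=J null null, marked=J
Unmarked (collected): A B C D E F G H I K

Answer: 0 0 0 0 0 0 0 0 0 1 0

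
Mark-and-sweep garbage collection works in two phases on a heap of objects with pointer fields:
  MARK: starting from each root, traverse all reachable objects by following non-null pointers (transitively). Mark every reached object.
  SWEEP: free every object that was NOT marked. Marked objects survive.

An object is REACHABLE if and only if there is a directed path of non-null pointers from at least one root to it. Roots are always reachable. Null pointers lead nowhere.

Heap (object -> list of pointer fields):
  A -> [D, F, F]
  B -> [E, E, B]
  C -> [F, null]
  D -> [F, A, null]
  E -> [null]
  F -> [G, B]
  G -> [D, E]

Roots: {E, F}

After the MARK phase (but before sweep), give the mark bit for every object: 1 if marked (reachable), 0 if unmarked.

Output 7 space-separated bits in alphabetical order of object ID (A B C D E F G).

Answer: 1 1 0 1 1 1 1

Derivation:
Roots: E F
Mark E: refs=null, marked=E
Mark F: refs=G B, marked=E F
Mark G: refs=D E, marked=E F G
Mark B: refs=E E B, marked=B E F G
Mark D: refs=F A null, marked=B D E F G
Mark A: refs=D F F, marked=A B D E F G
Unmarked (collected): C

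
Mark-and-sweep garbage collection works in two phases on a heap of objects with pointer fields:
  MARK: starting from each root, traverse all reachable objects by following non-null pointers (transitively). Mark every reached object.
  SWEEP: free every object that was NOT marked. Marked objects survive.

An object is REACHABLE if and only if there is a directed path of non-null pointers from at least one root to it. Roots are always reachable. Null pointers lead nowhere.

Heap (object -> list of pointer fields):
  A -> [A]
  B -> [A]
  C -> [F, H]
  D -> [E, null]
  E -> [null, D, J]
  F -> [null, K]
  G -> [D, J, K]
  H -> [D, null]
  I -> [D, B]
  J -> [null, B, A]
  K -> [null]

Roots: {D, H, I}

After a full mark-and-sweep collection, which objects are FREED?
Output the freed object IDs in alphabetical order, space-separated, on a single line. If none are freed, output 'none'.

Roots: D H I
Mark D: refs=E null, marked=D
Mark H: refs=D null, marked=D H
Mark I: refs=D B, marked=D H I
Mark E: refs=null D J, marked=D E H I
Mark B: refs=A, marked=B D E H I
Mark J: refs=null B A, marked=B D E H I J
Mark A: refs=A, marked=A B D E H I J
Unmarked (collected): C F G K

Answer: C F G K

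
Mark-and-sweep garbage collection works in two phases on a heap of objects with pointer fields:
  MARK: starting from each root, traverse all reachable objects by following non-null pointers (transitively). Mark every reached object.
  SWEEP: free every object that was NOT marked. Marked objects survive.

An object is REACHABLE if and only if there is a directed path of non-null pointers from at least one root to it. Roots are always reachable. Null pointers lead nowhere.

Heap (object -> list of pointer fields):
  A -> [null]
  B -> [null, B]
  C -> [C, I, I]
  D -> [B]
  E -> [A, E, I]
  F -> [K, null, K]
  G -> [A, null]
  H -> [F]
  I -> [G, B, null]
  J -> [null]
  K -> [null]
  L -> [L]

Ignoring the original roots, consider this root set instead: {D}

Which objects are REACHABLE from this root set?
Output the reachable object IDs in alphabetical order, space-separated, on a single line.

Answer: B D

Derivation:
Roots: D
Mark D: refs=B, marked=D
Mark B: refs=null B, marked=B D
Unmarked (collected): A C E F G H I J K L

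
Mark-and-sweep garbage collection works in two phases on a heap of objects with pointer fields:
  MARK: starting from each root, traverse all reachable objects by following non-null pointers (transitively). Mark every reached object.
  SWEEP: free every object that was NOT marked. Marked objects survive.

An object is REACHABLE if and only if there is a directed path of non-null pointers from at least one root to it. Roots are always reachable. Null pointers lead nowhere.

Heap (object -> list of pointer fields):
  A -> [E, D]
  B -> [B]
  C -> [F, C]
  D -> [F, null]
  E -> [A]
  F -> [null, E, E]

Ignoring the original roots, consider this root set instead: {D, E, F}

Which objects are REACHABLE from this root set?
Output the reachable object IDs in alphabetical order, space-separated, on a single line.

Roots: D E F
Mark D: refs=F null, marked=D
Mark E: refs=A, marked=D E
Mark F: refs=null E E, marked=D E F
Mark A: refs=E D, marked=A D E F
Unmarked (collected): B C

Answer: A D E F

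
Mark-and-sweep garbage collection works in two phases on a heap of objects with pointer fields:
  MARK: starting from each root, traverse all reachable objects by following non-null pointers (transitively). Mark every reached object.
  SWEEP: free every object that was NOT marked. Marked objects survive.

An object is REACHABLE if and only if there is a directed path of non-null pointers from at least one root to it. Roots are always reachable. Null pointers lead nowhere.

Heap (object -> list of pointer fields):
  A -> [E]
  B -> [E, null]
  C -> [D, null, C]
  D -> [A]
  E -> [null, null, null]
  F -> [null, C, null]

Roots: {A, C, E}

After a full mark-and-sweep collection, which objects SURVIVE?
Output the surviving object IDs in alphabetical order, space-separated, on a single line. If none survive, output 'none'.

Answer: A C D E

Derivation:
Roots: A C E
Mark A: refs=E, marked=A
Mark C: refs=D null C, marked=A C
Mark E: refs=null null null, marked=A C E
Mark D: refs=A, marked=A C D E
Unmarked (collected): B F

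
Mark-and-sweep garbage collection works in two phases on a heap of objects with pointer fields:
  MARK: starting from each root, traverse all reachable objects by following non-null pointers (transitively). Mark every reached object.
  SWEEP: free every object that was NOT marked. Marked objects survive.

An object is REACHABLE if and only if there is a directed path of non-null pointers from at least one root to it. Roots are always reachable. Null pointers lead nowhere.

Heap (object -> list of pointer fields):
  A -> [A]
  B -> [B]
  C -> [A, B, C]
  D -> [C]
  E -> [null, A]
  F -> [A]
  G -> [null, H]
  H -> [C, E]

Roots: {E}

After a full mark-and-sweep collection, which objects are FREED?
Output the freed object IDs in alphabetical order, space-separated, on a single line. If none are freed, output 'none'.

Answer: B C D F G H

Derivation:
Roots: E
Mark E: refs=null A, marked=E
Mark A: refs=A, marked=A E
Unmarked (collected): B C D F G H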